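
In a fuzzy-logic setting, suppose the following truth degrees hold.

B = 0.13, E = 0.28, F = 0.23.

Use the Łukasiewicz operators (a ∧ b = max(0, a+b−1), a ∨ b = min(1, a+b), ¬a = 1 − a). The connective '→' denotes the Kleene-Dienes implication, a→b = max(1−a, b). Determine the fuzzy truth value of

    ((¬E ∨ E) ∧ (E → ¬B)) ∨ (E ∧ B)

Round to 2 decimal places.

¬E = 1 − 0.28 = 0.72
¬E ∨ E = min(1, a+b) on (0.72, 0.28) = 1.00
¬B = 1 − 0.13 = 0.87
E → ¬B  [Kleene-Dienes: max(1−a, b)] with a=0.28, b=0.87 → 0.87
(¬E ∨ E) ∧ (E → ¬B) = max(0, a+b−1) on (1.00, 0.87) = 0.87
E ∧ B = max(0, a+b−1) on (0.28, 0.13) = 0.00
((¬E ∨ E) ∧ (E → ¬B)) ∨ (E ∧ B) = min(1, a+b) on (0.87, 0.00) = 0.87

0.87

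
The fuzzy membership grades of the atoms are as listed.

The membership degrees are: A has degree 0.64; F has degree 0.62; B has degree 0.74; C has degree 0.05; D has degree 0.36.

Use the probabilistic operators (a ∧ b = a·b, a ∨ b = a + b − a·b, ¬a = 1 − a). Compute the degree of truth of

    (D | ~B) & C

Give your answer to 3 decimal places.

~B = 1 − 0.7400 = 0.2600
D | ~B = a + b − a·b on (0.3600, 0.2600) = 0.5264
(D | ~B) & C = a·b on (0.5264, 0.0500) = 0.0263

0.026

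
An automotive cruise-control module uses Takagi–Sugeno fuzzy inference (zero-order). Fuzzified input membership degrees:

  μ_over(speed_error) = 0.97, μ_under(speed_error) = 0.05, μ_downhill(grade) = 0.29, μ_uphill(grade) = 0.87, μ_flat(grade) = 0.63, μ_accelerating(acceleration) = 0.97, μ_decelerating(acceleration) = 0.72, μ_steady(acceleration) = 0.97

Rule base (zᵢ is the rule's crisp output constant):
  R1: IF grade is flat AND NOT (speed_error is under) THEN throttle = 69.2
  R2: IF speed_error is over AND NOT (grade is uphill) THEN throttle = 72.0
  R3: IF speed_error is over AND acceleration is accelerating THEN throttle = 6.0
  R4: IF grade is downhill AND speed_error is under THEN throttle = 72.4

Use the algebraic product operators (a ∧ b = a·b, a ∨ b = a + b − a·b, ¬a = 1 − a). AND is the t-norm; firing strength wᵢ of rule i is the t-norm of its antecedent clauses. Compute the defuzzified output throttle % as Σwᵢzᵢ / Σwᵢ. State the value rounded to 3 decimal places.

R1 (z=69.2): flat=0.63, ¬under=1−0.05=0.95; AND[a·b] → w = 0.5985
R2 (z=72.0): over=0.97, ¬uphill=1−0.87=0.13; AND[a·b] → w = 0.1261
R3 (z=6.0): over=0.97, accelerating=0.97; AND[a·b] → w = 0.9409
R4 (z=72.4): downhill=0.29, under=0.05; AND[a·b] → w = 0.0145
Weighted average = (0.5985·69.2 + 0.1261·72.0 + 0.9409·6.0 + 0.0145·72.4) / (0.5985 + 0.1261 + 0.9409 + 0.0145)
  = 57.1906 / 1.6800 = 34.042

34.042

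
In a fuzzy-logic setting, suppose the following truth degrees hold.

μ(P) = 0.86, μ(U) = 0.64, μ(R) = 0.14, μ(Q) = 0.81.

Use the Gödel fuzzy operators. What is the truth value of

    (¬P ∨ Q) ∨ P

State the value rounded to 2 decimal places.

¬P = 1 − 0.86 = 0.14
¬P ∨ Q = max(a, b) on (0.14, 0.81) = 0.81
(¬P ∨ Q) ∨ P = max(a, b) on (0.81, 0.86) = 0.86

0.86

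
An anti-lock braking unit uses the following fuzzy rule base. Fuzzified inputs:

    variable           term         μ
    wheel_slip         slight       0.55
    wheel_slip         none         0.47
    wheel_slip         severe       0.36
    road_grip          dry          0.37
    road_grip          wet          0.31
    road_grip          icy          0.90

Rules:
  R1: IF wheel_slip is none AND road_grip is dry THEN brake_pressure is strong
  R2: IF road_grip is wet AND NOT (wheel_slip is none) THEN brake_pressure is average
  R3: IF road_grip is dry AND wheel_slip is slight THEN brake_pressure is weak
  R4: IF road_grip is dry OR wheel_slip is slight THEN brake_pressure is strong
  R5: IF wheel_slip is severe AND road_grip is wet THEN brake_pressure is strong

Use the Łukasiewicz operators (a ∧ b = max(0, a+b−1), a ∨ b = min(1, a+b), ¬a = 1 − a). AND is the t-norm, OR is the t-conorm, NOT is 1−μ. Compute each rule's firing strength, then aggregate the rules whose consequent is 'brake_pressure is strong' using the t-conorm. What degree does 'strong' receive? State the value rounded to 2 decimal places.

R1: none=0.47, dry=0.37; AND[max(0, a+b−1)] → w = 0.00
R2: wet=0.31, ¬none=1−0.47=0.53; AND[max(0, a+b−1)] → w = 0.00
R3: dry=0.37, slight=0.55; AND[max(0, a+b−1)] → w = 0.00
R4: dry=0.37, slight=0.55; OR[min(1, a+b)] → w = 0.92
R5: severe=0.36, wet=0.31; AND[max(0, a+b−1)] → w = 0.00
Rules with consequent 'strong': {R1, R4, R5} → strengths 0.00, 0.92, 0.00
Aggregate via t-conorm [min(1, a+b)]: 0.92

0.92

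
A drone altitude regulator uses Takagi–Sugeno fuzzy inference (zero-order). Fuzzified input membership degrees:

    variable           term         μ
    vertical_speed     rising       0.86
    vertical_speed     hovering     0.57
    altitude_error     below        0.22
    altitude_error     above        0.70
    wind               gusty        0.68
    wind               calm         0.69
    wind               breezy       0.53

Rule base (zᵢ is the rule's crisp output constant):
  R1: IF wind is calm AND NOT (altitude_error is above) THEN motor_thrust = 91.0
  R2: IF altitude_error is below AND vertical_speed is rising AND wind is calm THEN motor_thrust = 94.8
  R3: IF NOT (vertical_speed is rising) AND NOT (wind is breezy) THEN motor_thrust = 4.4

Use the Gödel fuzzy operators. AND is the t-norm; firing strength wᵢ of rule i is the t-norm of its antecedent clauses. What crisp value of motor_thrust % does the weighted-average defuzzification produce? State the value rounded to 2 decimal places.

73.90

R1 (z=91.0): calm=0.69, ¬above=1−0.70=0.30; AND[min(a, b)] → w = 0.30
R2 (z=94.8): below=0.22, rising=0.86, calm=0.69; AND[min(a, b)] → w = 0.22
R3 (z=4.4): ¬rising=1−0.86=0.14, ¬breezy=1−0.53=0.47; AND[min(a, b)] → w = 0.14
Weighted average = (0.30·91.0 + 0.22·94.8 + 0.14·4.4) / (0.30 + 0.22 + 0.14)
  = 48.7720 / 0.6600 = 73.90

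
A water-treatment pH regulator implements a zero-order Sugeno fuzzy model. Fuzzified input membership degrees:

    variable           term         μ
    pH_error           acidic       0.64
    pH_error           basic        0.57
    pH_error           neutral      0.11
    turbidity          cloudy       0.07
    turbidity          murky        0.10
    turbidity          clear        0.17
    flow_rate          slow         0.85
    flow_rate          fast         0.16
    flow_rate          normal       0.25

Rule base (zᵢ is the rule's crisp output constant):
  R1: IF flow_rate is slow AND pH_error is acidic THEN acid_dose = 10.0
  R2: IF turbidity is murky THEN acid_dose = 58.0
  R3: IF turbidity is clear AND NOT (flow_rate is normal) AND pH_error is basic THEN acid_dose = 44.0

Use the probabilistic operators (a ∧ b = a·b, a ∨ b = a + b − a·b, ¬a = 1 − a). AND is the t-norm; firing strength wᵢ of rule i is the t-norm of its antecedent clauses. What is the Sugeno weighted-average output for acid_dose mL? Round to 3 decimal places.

R1 (z=10.0): slow=0.85, acidic=0.64; AND[a·b] → w = 0.5440
R2 (z=58.0): murky=0.10 → w = 0.1000
R3 (z=44.0): clear=0.17, ¬normal=1−0.25=0.75, basic=0.57; AND[a·b] → w = 0.0727
Weighted average = (0.5440·10.0 + 0.1000·58.0 + 0.0727·44.0) / (0.5440 + 0.1000 + 0.0727)
  = 14.4377 / 0.7167 = 20.145

20.145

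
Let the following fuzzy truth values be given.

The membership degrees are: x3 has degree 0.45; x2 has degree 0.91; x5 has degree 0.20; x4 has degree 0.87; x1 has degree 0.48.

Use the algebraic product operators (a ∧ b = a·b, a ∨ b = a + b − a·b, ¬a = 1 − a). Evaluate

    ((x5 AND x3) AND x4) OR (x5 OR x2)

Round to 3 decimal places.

x5 AND x3 = a·b on (0.2000, 0.4500) = 0.0900
(x5 AND x3) AND x4 = a·b on (0.0900, 0.8700) = 0.0783
x5 OR x2 = a + b − a·b on (0.2000, 0.9100) = 0.9280
((x5 AND x3) AND x4) OR (x5 OR x2) = a + b − a·b on (0.0783, 0.9280) = 0.9336

0.934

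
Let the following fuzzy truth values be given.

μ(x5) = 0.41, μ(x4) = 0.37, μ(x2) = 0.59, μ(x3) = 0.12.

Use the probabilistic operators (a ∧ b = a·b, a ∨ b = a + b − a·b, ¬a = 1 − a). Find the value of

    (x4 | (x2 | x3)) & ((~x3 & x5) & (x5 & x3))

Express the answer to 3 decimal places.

x2 | x3 = a + b − a·b on (0.5900, 0.1200) = 0.6392
x4 | (x2 | x3) = a + b − a·b on (0.3700, 0.6392) = 0.7727
~x3 = 1 − 0.1200 = 0.8800
~x3 & x5 = a·b on (0.8800, 0.4100) = 0.3608
x5 & x3 = a·b on (0.4100, 0.1200) = 0.0492
(~x3 & x5) & (x5 & x3) = a·b on (0.3608, 0.0492) = 0.0178
(x4 | (x2 | x3)) & ((~x3 & x5) & (x5 & x3)) = a·b on (0.7727, 0.0178) = 0.0137

0.014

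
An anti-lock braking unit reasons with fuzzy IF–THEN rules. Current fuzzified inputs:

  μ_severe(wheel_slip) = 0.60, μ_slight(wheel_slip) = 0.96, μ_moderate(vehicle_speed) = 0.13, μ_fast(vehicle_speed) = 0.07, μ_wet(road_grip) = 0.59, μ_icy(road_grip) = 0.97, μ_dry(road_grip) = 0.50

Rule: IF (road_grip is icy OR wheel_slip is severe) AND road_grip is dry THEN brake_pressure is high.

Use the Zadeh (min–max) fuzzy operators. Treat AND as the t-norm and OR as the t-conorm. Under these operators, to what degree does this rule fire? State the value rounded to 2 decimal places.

0.50

firing strength: (icy=0.97 OR severe=0.60) = 0.97; AND[min(a, b)] with dry=0.50 → w = 0.50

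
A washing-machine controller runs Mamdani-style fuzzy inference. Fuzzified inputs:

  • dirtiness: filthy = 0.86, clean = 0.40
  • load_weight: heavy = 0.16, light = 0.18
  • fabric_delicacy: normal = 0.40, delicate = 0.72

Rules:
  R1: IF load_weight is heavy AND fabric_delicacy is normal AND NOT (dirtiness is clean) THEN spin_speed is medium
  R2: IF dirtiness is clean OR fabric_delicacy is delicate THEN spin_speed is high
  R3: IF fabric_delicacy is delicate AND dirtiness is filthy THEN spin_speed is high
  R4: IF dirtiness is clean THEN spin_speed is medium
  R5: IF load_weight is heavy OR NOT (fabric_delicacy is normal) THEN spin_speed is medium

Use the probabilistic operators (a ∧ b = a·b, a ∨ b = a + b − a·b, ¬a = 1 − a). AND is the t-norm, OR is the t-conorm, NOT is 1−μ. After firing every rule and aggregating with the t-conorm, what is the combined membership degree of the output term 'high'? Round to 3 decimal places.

0.936

R1: heavy=0.16, normal=0.40, ¬clean=1−0.40=0.60; AND[a·b] → w = 0.0384
R2: clean=0.40, delicate=0.72; OR[a + b − a·b] → w = 0.8320
R3: delicate=0.72, filthy=0.86; AND[a·b] → w = 0.6192
R4: clean=0.40 → w = 0.4000
R5: heavy=0.16, ¬normal=1−0.40=0.60; OR[a + b − a·b] → w = 0.6640
Rules with consequent 'high': {R2, R3} → strengths 0.8320, 0.6192
Aggregate via t-conorm [a + b − a·b]: 0.9360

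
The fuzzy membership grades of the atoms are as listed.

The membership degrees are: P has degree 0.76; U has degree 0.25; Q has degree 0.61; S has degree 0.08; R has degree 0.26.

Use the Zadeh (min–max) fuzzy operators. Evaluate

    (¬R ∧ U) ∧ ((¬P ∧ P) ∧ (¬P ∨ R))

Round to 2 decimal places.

¬R = 1 − 0.26 = 0.74
¬R ∧ U = min(a, b) on (0.74, 0.25) = 0.25
¬P = 1 − 0.76 = 0.24
¬P ∧ P = min(a, b) on (0.24, 0.76) = 0.24
¬P = 1 − 0.76 = 0.24
¬P ∨ R = max(a, b) on (0.24, 0.26) = 0.26
(¬P ∧ P) ∧ (¬P ∨ R) = min(a, b) on (0.24, 0.26) = 0.24
(¬R ∧ U) ∧ ((¬P ∧ P) ∧ (¬P ∨ R)) = min(a, b) on (0.25, 0.24) = 0.24

0.24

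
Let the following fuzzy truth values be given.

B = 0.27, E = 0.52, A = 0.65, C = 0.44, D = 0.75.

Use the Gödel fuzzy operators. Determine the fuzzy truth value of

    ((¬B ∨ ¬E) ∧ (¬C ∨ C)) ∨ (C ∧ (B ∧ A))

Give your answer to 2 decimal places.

0.56

¬B = 1 − 0.27 = 0.73
¬E = 1 − 0.52 = 0.48
¬B ∨ ¬E = max(a, b) on (0.73, 0.48) = 0.73
¬C = 1 − 0.44 = 0.56
¬C ∨ C = max(a, b) on (0.56, 0.44) = 0.56
(¬B ∨ ¬E) ∧ (¬C ∨ C) = min(a, b) on (0.73, 0.56) = 0.56
B ∧ A = min(a, b) on (0.27, 0.65) = 0.27
C ∧ (B ∧ A) = min(a, b) on (0.44, 0.27) = 0.27
((¬B ∨ ¬E) ∧ (¬C ∨ C)) ∨ (C ∧ (B ∧ A)) = max(a, b) on (0.56, 0.27) = 0.56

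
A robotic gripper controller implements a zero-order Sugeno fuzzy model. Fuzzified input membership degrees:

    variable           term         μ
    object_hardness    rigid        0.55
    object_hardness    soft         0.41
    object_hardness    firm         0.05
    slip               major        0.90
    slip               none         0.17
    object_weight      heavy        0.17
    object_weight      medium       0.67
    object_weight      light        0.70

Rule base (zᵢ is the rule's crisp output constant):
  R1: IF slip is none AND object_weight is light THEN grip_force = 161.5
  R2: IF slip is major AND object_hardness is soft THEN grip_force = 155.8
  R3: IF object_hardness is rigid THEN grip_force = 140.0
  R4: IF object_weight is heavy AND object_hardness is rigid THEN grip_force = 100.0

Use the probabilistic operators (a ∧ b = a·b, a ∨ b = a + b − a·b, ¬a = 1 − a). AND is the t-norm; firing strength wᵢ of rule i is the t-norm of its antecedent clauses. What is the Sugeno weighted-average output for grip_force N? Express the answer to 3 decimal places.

R1 (z=161.5): none=0.17, light=0.70; AND[a·b] → w = 0.1190
R2 (z=155.8): major=0.90, soft=0.41; AND[a·b] → w = 0.3690
R3 (z=140.0): rigid=0.55 → w = 0.5500
R4 (z=100.0): heavy=0.17, rigid=0.55; AND[a·b] → w = 0.0935
Weighted average = (0.1190·161.5 + 0.3690·155.8 + 0.5500·140.0 + 0.0935·100.0) / (0.1190 + 0.3690 + 0.5500 + 0.0935)
  = 163.0587 / 1.1315 = 144.108

144.108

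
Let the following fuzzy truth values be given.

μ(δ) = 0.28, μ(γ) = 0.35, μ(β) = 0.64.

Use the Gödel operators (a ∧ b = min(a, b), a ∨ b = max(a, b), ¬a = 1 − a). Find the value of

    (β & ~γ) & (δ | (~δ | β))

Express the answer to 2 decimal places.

0.64

~γ = 1 − 0.35 = 0.65
β & ~γ = min(a, b) on (0.64, 0.65) = 0.64
~δ = 1 − 0.28 = 0.72
~δ | β = max(a, b) on (0.72, 0.64) = 0.72
δ | (~δ | β) = max(a, b) on (0.28, 0.72) = 0.72
(β & ~γ) & (δ | (~δ | β)) = min(a, b) on (0.64, 0.72) = 0.64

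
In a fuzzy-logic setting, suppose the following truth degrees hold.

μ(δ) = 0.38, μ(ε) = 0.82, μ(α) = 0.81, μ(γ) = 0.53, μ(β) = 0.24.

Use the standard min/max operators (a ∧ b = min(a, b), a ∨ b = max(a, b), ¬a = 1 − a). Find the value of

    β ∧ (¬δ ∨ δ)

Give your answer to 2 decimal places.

0.24

¬δ = 1 − 0.38 = 0.62
¬δ ∨ δ = max(a, b) on (0.62, 0.38) = 0.62
β ∧ (¬δ ∨ δ) = min(a, b) on (0.24, 0.62) = 0.24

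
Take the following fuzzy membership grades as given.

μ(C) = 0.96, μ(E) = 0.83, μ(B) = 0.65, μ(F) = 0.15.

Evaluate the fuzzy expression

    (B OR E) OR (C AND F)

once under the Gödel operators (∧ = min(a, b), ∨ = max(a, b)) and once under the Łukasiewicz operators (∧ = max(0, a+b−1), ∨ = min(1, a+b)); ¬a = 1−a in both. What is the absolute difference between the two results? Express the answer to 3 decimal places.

Under Gödel:
  B OR E = max(a, b) on (0.65, 0.83) = 0.83
  C AND F = min(a, b) on (0.96, 0.15) = 0.15
  (B OR E) OR (C AND F) = max(a, b) on (0.83, 0.15) = 0.83
  → value = 0.8300
Under Łukasiewicz:
  B OR E = min(1, a+b) on (0.65, 0.83) = 1.00
  C AND F = max(0, a+b−1) on (0.96, 0.15) = 0.11
  (B OR E) OR (C AND F) = min(1, a+b) on (1.00, 0.11) = 1.00
  → value = 1.0000
|0.8300 − 1.0000| = 0.170

0.170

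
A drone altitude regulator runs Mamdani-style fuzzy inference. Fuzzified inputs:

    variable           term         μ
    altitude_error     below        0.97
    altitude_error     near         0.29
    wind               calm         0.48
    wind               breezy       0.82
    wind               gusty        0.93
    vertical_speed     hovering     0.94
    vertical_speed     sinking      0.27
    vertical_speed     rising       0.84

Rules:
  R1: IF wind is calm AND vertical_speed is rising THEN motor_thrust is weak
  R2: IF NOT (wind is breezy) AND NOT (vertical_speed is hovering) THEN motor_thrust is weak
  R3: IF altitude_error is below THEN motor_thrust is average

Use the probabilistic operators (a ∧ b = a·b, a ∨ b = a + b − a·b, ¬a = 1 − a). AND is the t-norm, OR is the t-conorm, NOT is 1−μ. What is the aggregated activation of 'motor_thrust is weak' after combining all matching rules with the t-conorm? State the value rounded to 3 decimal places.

0.410

R1: calm=0.48, rising=0.84; AND[a·b] → w = 0.4032
R2: ¬breezy=1−0.82=0.18, ¬hovering=1−0.94=0.06; AND[a·b] → w = 0.0108
R3: below=0.97 → w = 0.9700
Rules with consequent 'weak': {R1, R2} → strengths 0.4032, 0.0108
Aggregate via t-conorm [a + b − a·b]: 0.4096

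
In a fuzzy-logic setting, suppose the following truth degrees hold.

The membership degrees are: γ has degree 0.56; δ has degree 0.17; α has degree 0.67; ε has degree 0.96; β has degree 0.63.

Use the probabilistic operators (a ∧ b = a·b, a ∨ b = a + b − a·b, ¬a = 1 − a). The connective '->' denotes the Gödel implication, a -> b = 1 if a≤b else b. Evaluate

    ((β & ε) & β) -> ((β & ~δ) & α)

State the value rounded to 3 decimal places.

0.350

β & ε = a·b on (0.6300, 0.9600) = 0.6048
(β & ε) & β = a·b on (0.6048, 0.6300) = 0.3810
~δ = 1 − 0.1700 = 0.8300
β & ~δ = a·b on (0.6300, 0.8300) = 0.5229
(β & ~δ) & α = a·b on (0.5229, 0.6700) = 0.3503
((β & ε) & β) -> ((β & ~δ) & α)  [Gödel: 1 if a≤b else b] with a=0.3810, b=0.3503 → 0.3503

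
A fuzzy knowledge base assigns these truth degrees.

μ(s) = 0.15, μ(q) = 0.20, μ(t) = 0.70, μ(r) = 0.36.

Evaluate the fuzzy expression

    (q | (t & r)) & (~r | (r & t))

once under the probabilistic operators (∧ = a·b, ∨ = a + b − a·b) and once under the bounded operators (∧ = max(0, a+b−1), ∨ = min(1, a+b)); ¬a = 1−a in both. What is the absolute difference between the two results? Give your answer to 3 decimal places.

0.293

Under probabilistic:
  t & r = a·b on (0.7000, 0.3600) = 0.2520
  q | (t & r) = a + b − a·b on (0.2000, 0.2520) = 0.4016
  ~r = 1 − 0.3600 = 0.6400
  r & t = a·b on (0.3600, 0.7000) = 0.2520
  ~r | (r & t) = a + b − a·b on (0.6400, 0.2520) = 0.7307
  (q | (t & r)) & (~r | (r & t)) = a·b on (0.4016, 0.7307) = 0.2935
  → value = 0.2935
Under bounded:
  t & r = max(0, a+b−1) on (0.70, 0.36) = 0.06
  q | (t & r) = min(1, a+b) on (0.20, 0.06) = 0.26
  ~r = 1 − 0.36 = 0.64
  r & t = max(0, a+b−1) on (0.36, 0.70) = 0.06
  ~r | (r & t) = min(1, a+b) on (0.64, 0.06) = 0.70
  (q | (t & r)) & (~r | (r & t)) = max(0, a+b−1) on (0.26, 0.70) = 0.00
  → value = 0.0000
|0.2935 − 0.0000| = 0.293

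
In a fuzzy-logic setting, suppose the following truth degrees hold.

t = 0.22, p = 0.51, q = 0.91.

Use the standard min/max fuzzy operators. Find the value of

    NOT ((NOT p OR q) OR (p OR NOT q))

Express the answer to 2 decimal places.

0.09

NOT p = 1 − 0.51 = 0.49
NOT p OR q = max(a, b) on (0.49, 0.91) = 0.91
NOT q = 1 − 0.91 = 0.09
p OR NOT q = max(a, b) on (0.51, 0.09) = 0.51
(NOT p OR q) OR (p OR NOT q) = max(a, b) on (0.91, 0.51) = 0.91
NOT ((NOT p OR q) OR (p OR NOT q)) = 1 − 0.91 = 0.09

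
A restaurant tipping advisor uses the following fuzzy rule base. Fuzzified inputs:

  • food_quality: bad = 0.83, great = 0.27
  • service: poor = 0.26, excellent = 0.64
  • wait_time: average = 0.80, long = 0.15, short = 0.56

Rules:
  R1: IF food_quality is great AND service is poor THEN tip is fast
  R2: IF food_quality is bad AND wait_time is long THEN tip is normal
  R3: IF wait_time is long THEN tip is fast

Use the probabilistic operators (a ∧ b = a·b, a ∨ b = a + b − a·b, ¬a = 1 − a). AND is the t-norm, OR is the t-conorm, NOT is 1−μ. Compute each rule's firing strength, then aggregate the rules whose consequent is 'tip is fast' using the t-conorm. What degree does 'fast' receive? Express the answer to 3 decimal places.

R1: great=0.27, poor=0.26; AND[a·b] → w = 0.0702
R2: bad=0.83, long=0.15; AND[a·b] → w = 0.1245
R3: long=0.15 → w = 0.1500
Rules with consequent 'fast': {R1, R3} → strengths 0.0702, 0.1500
Aggregate via t-conorm [a + b − a·b]: 0.2097

0.210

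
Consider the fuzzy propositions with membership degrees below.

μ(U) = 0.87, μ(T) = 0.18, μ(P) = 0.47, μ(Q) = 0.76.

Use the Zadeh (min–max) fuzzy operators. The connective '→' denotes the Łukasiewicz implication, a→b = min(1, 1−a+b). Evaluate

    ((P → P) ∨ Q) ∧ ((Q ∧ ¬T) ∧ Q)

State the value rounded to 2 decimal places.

0.76

P → P  [Łukasiewicz: min(1, 1−a+b)] with a=0.47, b=0.47 → 1.00
(P → P) ∨ Q = max(a, b) on (1.00, 0.76) = 1.00
¬T = 1 − 0.18 = 0.82
Q ∧ ¬T = min(a, b) on (0.76, 0.82) = 0.76
(Q ∧ ¬T) ∧ Q = min(a, b) on (0.76, 0.76) = 0.76
((P → P) ∨ Q) ∧ ((Q ∧ ¬T) ∧ Q) = min(a, b) on (1.00, 0.76) = 0.76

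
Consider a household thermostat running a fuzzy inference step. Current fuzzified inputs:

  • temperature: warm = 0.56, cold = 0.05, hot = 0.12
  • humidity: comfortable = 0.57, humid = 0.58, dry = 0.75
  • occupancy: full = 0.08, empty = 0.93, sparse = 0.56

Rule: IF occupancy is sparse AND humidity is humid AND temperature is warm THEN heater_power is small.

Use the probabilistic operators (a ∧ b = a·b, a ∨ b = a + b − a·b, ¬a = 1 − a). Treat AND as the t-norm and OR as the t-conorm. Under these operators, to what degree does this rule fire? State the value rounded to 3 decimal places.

firing strength: sparse=0.56, humid=0.58, warm=0.56; AND[a·b] → w = 0.1819

0.182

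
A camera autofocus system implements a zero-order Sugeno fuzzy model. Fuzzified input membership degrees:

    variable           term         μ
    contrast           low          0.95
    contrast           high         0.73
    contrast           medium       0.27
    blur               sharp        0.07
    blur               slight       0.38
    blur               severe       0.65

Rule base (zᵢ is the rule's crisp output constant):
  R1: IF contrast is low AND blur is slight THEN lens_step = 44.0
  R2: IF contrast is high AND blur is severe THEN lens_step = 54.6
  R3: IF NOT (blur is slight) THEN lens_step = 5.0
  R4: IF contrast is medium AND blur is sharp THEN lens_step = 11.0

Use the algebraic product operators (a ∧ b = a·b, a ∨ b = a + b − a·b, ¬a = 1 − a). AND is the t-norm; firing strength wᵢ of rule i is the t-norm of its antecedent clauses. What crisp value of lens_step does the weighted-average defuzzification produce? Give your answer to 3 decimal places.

30.588

R1 (z=44.0): low=0.95, slight=0.38; AND[a·b] → w = 0.3610
R2 (z=54.6): high=0.73, severe=0.65; AND[a·b] → w = 0.4745
R3 (z=5.0): ¬slight=1−0.38=0.62 → w = 0.6200
R4 (z=11.0): medium=0.27, sharp=0.07; AND[a·b] → w = 0.0189
Weighted average = (0.3610·44.0 + 0.4745·54.6 + 0.6200·5.0 + 0.0189·11.0) / (0.3610 + 0.4745 + 0.6200 + 0.0189)
  = 45.0996 / 1.4744 = 30.588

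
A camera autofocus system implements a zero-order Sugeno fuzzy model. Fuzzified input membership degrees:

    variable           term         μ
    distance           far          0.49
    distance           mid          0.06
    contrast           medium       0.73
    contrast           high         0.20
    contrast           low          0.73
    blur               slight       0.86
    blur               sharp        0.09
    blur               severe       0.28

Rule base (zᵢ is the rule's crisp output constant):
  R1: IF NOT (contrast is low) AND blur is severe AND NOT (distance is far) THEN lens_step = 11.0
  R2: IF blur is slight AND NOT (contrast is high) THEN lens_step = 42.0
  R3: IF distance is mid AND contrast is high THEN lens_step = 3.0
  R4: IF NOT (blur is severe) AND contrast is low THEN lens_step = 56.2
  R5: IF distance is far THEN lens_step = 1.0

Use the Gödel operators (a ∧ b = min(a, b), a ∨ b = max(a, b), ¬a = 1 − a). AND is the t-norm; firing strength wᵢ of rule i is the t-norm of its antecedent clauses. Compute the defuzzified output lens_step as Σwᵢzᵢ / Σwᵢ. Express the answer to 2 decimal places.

33.21

R1 (z=11.0): ¬low=1−0.73=0.27, severe=0.28, ¬far=1−0.49=0.51; AND[min(a, b)] → w = 0.27
R2 (z=42.0): slight=0.86, ¬high=1−0.20=0.80; AND[min(a, b)] → w = 0.80
R3 (z=3.0): mid=0.06, high=0.20; AND[min(a, b)] → w = 0.06
R4 (z=56.2): ¬severe=1−0.28=0.72, low=0.73; AND[min(a, b)] → w = 0.72
R5 (z=1.0): far=0.49 → w = 0.49
Weighted average = (0.27·11.0 + 0.80·42.0 + 0.06·3.0 + 0.72·56.2 + 0.49·1.0) / (0.27 + 0.80 + 0.06 + 0.72 + 0.49)
  = 77.7040 / 2.3400 = 33.21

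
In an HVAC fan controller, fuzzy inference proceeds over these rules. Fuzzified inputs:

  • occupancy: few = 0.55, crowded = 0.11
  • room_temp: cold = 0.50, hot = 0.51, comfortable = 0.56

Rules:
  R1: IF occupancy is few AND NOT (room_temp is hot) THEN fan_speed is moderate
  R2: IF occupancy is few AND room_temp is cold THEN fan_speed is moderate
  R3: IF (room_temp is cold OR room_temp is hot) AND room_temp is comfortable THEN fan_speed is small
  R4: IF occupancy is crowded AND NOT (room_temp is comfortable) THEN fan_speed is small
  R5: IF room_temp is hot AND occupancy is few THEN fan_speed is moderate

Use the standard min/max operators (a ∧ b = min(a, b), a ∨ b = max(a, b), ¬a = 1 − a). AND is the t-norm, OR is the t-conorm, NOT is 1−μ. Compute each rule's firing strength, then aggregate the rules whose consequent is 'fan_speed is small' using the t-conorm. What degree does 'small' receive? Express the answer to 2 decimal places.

0.51

R1: few=0.55, ¬hot=1−0.51=0.49; AND[min(a, b)] → w = 0.49
R2: few=0.55, cold=0.50; AND[min(a, b)] → w = 0.50
R3: (cold=0.50 OR hot=0.51) = 0.51; AND[min(a, b)] with comfortable=0.56 → w = 0.51
R4: crowded=0.11, ¬comfortable=1−0.56=0.44; AND[min(a, b)] → w = 0.11
R5: hot=0.51, few=0.55; AND[min(a, b)] → w = 0.51
Rules with consequent 'small': {R3, R4} → strengths 0.51, 0.11
Aggregate via t-conorm [max(a, b)]: 0.51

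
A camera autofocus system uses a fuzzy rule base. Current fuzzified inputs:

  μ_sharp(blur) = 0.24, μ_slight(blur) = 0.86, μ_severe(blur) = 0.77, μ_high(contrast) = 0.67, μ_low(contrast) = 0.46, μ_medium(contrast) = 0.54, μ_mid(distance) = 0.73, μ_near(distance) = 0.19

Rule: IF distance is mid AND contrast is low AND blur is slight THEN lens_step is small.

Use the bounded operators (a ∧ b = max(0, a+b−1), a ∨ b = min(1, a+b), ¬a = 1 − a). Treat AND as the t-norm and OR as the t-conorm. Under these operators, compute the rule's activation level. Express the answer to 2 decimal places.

0.05

firing strength: mid=0.73, low=0.46, slight=0.86; AND[max(0, a+b−1)] → w = 0.05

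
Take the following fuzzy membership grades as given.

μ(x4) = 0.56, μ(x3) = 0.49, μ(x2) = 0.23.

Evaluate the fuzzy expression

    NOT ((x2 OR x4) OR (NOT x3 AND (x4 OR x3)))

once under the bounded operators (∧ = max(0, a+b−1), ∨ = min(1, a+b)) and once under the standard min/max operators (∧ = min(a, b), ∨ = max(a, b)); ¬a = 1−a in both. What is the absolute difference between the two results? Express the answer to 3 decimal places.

0.440

Under bounded:
  x2 OR x4 = min(1, a+b) on (0.23, 0.56) = 0.79
  NOT x3 = 1 − 0.49 = 0.51
  x4 OR x3 = min(1, a+b) on (0.56, 0.49) = 1.00
  NOT x3 AND (x4 OR x3) = max(0, a+b−1) on (0.51, 1.00) = 0.51
  (x2 OR x4) OR (NOT x3 AND (x4 OR x3)) = min(1, a+b) on (0.79, 0.51) = 1.00
  NOT ((x2 OR x4) OR (NOT x3 AND (x4 OR x3))) = 1 − 1.00 = 0.00
  → value = 0.0000
Under standard min/max:
  x2 OR x4 = max(a, b) on (0.23, 0.56) = 0.56
  NOT x3 = 1 − 0.49 = 0.51
  x4 OR x3 = max(a, b) on (0.56, 0.49) = 0.56
  NOT x3 AND (x4 OR x3) = min(a, b) on (0.51, 0.56) = 0.51
  (x2 OR x4) OR (NOT x3 AND (x4 OR x3)) = max(a, b) on (0.56, 0.51) = 0.56
  NOT ((x2 OR x4) OR (NOT x3 AND (x4 OR x3))) = 1 − 0.56 = 0.44
  → value = 0.4400
|0.0000 − 0.4400| = 0.440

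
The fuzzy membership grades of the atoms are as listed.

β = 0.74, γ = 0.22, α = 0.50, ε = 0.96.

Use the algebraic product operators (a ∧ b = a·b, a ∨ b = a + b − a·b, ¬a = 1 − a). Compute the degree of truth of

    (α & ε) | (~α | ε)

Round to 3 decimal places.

α & ε = a·b on (0.5000, 0.9600) = 0.4800
~α = 1 − 0.5000 = 0.5000
~α | ε = a + b − a·b on (0.5000, 0.9600) = 0.9800
(α & ε) | (~α | ε) = a + b − a·b on (0.4800, 0.9800) = 0.9896

0.990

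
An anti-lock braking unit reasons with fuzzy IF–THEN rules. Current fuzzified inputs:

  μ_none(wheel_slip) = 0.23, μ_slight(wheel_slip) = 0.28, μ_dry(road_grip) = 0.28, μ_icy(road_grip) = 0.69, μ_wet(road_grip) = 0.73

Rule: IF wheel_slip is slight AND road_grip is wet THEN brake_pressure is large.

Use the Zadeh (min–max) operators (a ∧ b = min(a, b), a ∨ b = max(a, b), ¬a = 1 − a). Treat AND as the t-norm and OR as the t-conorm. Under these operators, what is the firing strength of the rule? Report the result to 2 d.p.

firing strength: slight=0.28, wet=0.73; AND[min(a, b)] → w = 0.28

0.28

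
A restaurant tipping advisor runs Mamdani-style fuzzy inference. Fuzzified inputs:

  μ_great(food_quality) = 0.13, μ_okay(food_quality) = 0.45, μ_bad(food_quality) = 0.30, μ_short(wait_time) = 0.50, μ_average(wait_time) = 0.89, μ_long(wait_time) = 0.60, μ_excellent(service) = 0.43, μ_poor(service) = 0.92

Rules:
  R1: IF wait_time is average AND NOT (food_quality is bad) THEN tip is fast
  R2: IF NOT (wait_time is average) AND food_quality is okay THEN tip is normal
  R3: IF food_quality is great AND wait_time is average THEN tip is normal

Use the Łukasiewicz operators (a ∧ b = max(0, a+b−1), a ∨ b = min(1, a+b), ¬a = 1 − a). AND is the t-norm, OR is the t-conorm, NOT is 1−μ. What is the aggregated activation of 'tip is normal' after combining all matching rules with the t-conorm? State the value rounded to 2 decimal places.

0.02

R1: average=0.89, ¬bad=1−0.30=0.70; AND[max(0, a+b−1)] → w = 0.59
R2: ¬average=1−0.89=0.11, okay=0.45; AND[max(0, a+b−1)] → w = 0.00
R3: great=0.13, average=0.89; AND[max(0, a+b−1)] → w = 0.02
Rules with consequent 'normal': {R2, R3} → strengths 0.00, 0.02
Aggregate via t-conorm [min(1, a+b)]: 0.02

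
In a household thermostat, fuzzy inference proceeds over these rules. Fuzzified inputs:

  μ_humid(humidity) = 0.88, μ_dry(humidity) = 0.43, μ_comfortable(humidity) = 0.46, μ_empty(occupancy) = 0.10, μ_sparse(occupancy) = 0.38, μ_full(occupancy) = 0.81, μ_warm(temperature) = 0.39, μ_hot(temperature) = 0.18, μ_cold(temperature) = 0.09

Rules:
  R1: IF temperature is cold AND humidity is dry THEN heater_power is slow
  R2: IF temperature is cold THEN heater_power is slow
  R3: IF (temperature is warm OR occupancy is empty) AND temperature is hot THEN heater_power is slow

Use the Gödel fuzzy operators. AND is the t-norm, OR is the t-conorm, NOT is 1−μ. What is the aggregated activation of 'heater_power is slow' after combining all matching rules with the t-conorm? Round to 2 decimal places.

R1: cold=0.09, dry=0.43; AND[min(a, b)] → w = 0.09
R2: cold=0.09 → w = 0.09
R3: (warm=0.39 OR empty=0.10) = 0.39; AND[min(a, b)] with hot=0.18 → w = 0.18
Rules with consequent 'slow': {R1, R2, R3} → strengths 0.09, 0.09, 0.18
Aggregate via t-conorm [max(a, b)]: 0.18

0.18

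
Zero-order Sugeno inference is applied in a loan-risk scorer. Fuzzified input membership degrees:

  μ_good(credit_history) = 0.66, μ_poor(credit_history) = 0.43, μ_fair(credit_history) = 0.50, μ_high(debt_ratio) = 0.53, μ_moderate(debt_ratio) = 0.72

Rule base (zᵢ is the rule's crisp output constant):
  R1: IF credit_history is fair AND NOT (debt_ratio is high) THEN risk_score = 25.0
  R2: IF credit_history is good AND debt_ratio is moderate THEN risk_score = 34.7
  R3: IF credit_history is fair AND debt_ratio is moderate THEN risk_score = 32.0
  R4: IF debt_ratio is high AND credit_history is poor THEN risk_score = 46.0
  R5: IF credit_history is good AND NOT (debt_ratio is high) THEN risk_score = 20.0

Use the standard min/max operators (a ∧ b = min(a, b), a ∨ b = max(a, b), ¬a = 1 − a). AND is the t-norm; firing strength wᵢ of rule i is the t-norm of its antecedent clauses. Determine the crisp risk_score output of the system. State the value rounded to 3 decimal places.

31.554

R1 (z=25.0): fair=0.50, ¬high=1−0.53=0.47; AND[min(a, b)] → w = 0.47
R2 (z=34.7): good=0.66, moderate=0.72; AND[min(a, b)] → w = 0.66
R3 (z=32.0): fair=0.50, moderate=0.72; AND[min(a, b)] → w = 0.50
R4 (z=46.0): high=0.53, poor=0.43; AND[min(a, b)] → w = 0.43
R5 (z=20.0): good=0.66, ¬high=1−0.53=0.47; AND[min(a, b)] → w = 0.47
Weighted average = (0.47·25.0 + 0.66·34.7 + 0.50·32.0 + 0.43·46.0 + 0.47·20.0) / (0.47 + 0.66 + 0.50 + 0.43 + 0.47)
  = 79.8320 / 2.5300 = 31.554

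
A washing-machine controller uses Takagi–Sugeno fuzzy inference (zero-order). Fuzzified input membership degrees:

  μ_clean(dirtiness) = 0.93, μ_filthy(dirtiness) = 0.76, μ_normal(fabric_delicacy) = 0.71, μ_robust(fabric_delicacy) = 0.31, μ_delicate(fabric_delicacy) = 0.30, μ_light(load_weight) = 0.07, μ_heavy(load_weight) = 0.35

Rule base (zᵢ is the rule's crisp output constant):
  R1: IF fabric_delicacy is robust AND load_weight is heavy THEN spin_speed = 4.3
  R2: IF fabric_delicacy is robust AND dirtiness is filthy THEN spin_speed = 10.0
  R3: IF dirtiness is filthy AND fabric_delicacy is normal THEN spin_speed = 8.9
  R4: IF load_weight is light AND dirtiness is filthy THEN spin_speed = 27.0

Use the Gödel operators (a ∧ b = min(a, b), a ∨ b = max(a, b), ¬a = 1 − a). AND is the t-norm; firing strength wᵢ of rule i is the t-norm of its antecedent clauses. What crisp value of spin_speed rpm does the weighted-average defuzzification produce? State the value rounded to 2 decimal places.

9.03

R1 (z=4.3): robust=0.31, heavy=0.35; AND[min(a, b)] → w = 0.31
R2 (z=10.0): robust=0.31, filthy=0.76; AND[min(a, b)] → w = 0.31
R3 (z=8.9): filthy=0.76, normal=0.71; AND[min(a, b)] → w = 0.71
R4 (z=27.0): light=0.07, filthy=0.76; AND[min(a, b)] → w = 0.07
Weighted average = (0.31·4.3 + 0.31·10.0 + 0.71·8.9 + 0.07·27.0) / (0.31 + 0.31 + 0.71 + 0.07)
  = 12.6420 / 1.4000 = 9.03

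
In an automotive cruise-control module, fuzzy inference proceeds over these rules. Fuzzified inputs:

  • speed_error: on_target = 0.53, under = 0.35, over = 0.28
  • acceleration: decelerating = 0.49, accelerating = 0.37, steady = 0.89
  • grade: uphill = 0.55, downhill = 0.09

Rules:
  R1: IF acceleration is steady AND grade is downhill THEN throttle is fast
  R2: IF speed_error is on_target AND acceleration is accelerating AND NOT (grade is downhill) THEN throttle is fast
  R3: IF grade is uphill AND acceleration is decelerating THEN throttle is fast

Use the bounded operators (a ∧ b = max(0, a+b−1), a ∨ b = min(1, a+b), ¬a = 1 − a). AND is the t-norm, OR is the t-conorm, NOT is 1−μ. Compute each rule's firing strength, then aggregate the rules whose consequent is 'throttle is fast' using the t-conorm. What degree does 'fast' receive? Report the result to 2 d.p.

0.04

R1: steady=0.89, downhill=0.09; AND[max(0, a+b−1)] → w = 0.00
R2: on_target=0.53, accelerating=0.37, ¬downhill=1−0.09=0.91; AND[max(0, a+b−1)] → w = 0.00
R3: uphill=0.55, decelerating=0.49; AND[max(0, a+b−1)] → w = 0.04
Rules with consequent 'fast': {R1, R2, R3} → strengths 0.00, 0.00, 0.04
Aggregate via t-conorm [min(1, a+b)]: 0.04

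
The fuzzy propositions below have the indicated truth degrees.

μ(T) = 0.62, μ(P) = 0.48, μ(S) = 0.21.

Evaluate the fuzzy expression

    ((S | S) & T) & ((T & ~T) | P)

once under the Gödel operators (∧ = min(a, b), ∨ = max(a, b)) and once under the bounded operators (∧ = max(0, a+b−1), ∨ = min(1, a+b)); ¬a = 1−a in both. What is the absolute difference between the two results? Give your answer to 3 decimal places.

0.210

Under Gödel:
  S | S = max(a, b) on (0.21, 0.21) = 0.21
  (S | S) & T = min(a, b) on (0.21, 0.62) = 0.21
  ~T = 1 − 0.62 = 0.38
  T & ~T = min(a, b) on (0.62, 0.38) = 0.38
  (T & ~T) | P = max(a, b) on (0.38, 0.48) = 0.48
  ((S | S) & T) & ((T & ~T) | P) = min(a, b) on (0.21, 0.48) = 0.21
  → value = 0.2100
Under bounded:
  S | S = min(1, a+b) on (0.21, 0.21) = 0.42
  (S | S) & T = max(0, a+b−1) on (0.42, 0.62) = 0.04
  ~T = 1 − 0.62 = 0.38
  T & ~T = max(0, a+b−1) on (0.62, 0.38) = 0.00
  (T & ~T) | P = min(1, a+b) on (0.00, 0.48) = 0.48
  ((S | S) & T) & ((T & ~T) | P) = max(0, a+b−1) on (0.04, 0.48) = 0.00
  → value = 0.0000
|0.2100 − 0.0000| = 0.210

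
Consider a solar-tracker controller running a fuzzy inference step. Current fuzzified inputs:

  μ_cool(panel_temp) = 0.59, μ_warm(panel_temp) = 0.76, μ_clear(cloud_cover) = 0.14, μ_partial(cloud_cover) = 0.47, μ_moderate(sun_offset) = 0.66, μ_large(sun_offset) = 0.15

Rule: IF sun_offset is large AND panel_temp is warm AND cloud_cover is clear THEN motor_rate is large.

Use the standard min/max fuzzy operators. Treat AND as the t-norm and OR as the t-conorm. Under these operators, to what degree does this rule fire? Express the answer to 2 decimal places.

0.14

firing strength: large=0.15, warm=0.76, clear=0.14; AND[min(a, b)] → w = 0.14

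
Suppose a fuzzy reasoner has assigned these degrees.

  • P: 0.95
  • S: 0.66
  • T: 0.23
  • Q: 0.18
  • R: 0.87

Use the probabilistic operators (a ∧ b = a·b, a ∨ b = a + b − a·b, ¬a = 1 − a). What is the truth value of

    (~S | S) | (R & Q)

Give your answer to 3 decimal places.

0.811

~S = 1 − 0.6600 = 0.3400
~S | S = a + b − a·b on (0.3400, 0.6600) = 0.7756
R & Q = a·b on (0.8700, 0.1800) = 0.1566
(~S | S) | (R & Q) = a + b − a·b on (0.7756, 0.1566) = 0.8107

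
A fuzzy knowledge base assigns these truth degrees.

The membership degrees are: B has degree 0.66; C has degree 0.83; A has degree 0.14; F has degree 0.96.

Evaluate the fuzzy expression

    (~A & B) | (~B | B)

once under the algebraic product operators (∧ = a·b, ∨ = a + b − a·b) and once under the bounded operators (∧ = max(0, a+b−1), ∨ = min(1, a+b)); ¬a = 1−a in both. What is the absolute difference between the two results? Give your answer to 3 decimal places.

Under algebraic product:
  ~A = 1 − 0.1400 = 0.8600
  ~A & B = a·b on (0.8600, 0.6600) = 0.5676
  ~B = 1 − 0.6600 = 0.3400
  ~B | B = a + b − a·b on (0.3400, 0.6600) = 0.7756
  (~A & B) | (~B | B) = a + b − a·b on (0.5676, 0.7756) = 0.9030
  → value = 0.9030
Under bounded:
  ~A = 1 − 0.14 = 0.86
  ~A & B = max(0, a+b−1) on (0.86, 0.66) = 0.52
  ~B = 1 − 0.66 = 0.34
  ~B | B = min(1, a+b) on (0.34, 0.66) = 1.00
  (~A & B) | (~B | B) = min(1, a+b) on (0.52, 1.00) = 1.00
  → value = 1.0000
|0.9030 − 1.0000| = 0.097

0.097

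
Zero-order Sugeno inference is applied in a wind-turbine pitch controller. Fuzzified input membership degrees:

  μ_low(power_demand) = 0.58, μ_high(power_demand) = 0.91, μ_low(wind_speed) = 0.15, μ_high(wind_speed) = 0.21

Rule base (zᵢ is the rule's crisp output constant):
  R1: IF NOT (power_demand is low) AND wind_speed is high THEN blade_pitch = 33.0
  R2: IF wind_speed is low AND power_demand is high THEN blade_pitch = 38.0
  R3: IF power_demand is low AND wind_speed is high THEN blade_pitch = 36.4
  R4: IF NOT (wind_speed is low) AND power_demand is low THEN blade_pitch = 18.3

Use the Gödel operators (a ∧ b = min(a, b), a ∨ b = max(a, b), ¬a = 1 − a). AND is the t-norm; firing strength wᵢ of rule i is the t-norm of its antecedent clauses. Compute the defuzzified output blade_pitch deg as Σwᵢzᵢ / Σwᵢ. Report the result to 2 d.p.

R1 (z=33.0): ¬low=1−0.58=0.42, high=0.21; AND[min(a, b)] → w = 0.21
R2 (z=38.0): low=0.15, high=0.91; AND[min(a, b)] → w = 0.15
R3 (z=36.4): low=0.58, high=0.21; AND[min(a, b)] → w = 0.21
R4 (z=18.3): ¬low=1−0.15=0.85, low=0.58; AND[min(a, b)] → w = 0.58
Weighted average = (0.21·33.0 + 0.15·38.0 + 0.21·36.4 + 0.58·18.3) / (0.21 + 0.15 + 0.21 + 0.58)
  = 30.8880 / 1.1500 = 26.86

26.86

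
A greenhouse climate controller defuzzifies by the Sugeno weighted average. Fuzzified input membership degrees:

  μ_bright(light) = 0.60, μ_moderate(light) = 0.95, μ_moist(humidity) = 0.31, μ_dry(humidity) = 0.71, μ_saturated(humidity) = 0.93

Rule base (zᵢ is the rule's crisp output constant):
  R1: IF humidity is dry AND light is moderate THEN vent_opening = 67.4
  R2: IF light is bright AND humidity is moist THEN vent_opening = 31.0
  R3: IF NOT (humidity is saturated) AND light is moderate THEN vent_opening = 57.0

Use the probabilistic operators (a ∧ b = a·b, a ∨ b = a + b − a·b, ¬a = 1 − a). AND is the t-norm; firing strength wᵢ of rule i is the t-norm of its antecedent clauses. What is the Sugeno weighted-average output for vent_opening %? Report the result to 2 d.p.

R1 (z=67.4): dry=0.71, moderate=0.95; AND[a·b] → w = 0.6745
R2 (z=31.0): bright=0.60, moist=0.31; AND[a·b] → w = 0.1860
R3 (z=57.0): ¬saturated=1−0.93=0.07, moderate=0.95; AND[a·b] → w = 0.0665
Weighted average = (0.6745·67.4 + 0.1860·31.0 + 0.0665·57.0) / (0.6745 + 0.1860 + 0.0665)
  = 55.0178 / 0.9270 = 59.35

59.35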